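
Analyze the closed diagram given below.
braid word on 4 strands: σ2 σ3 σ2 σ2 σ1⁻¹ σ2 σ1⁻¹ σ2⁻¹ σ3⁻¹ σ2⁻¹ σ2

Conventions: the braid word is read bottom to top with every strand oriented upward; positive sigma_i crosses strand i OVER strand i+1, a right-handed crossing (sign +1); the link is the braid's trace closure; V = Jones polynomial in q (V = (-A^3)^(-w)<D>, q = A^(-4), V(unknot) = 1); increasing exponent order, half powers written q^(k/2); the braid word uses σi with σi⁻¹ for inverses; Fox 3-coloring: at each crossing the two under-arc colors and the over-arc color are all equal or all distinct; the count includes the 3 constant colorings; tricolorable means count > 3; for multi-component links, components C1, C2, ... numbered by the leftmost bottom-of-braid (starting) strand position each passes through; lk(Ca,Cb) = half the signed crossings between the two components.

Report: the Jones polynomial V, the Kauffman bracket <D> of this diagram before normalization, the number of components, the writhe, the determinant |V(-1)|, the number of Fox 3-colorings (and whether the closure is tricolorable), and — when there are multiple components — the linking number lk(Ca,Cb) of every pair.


Jones polynomial: V(q) = q^-2 - q^-1 + 1 - q + q^2
<D> = -A^-5 + A^-1 - A^3 + A^7 - A^11; writhe +1
components 1, writhe +1 (11 crossings)
3-colorings: 3 of 3^11, det 5 — not tricolorable
note: V is palindromic (span 4, det 5): q -> 1/q fixes it; necessary, not sufficient, for amphichirality


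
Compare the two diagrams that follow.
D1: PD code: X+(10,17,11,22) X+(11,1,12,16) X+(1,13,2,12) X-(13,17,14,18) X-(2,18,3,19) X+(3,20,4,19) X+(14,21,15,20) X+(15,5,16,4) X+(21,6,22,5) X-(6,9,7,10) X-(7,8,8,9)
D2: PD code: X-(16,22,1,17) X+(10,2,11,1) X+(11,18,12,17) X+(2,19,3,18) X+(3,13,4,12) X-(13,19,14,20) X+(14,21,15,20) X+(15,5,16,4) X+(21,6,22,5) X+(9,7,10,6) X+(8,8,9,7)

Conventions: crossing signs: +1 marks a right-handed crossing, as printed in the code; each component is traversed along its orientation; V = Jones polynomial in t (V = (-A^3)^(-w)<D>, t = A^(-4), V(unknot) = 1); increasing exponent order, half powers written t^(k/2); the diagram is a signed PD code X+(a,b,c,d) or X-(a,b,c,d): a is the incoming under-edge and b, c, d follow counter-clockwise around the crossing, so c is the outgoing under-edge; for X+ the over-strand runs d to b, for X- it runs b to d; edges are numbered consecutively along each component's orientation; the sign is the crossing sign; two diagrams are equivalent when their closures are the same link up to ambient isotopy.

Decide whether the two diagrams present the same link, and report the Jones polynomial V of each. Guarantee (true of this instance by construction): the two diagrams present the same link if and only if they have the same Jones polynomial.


equivalent: yes
V(D1) = -t^(3/2) - 2t^(7/2) + t^(9/2) - t^(11/2) + t^(13/2)  (w +3, c 11, <D> = -A^-17 + A^-13 - A^-9 + 2A^-5 + A^3)
V(D2) = -t^(3/2) - 2t^(7/2) + t^(9/2) - t^(11/2) + t^(13/2)  [11 crossings, <D> = -A^-5 + A^-1 - A^3 + 2A^7 + A^15, w = +7]
key observation: from 11 to 11 crossings by R-moves: one link, two diagrams


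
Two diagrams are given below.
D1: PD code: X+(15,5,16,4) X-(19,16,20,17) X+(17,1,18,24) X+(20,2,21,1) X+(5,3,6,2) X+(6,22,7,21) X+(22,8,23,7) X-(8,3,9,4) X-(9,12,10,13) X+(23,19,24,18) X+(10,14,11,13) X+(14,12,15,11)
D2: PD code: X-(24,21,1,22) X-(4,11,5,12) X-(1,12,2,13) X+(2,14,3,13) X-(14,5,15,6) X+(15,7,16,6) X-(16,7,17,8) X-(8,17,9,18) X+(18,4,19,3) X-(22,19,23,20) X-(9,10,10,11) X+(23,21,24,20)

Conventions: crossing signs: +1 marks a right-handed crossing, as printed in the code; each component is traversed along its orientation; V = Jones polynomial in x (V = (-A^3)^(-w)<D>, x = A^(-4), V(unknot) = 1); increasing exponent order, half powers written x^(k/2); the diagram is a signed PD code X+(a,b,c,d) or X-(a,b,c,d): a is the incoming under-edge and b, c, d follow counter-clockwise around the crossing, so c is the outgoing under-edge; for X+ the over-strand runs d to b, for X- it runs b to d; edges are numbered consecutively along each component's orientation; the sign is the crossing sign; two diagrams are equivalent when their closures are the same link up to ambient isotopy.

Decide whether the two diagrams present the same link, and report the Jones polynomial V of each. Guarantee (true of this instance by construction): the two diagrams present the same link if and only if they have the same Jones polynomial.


equivalent: no
V(D1) = x - x^2 + 2x^3 - x^4 + x^5 - x^6  (w +6, c 12, <D> = -A^-6 + A^-2 - A^2 + 2A^6 - A^10 + A^14)
V(D2) = -x^-4 + x^-3 + x^-1  (w -4, c 12, <D> = A^-8 + 1 - A^4)
why: V(x) takes 2 values over 2 diagrams, fixing the grouping


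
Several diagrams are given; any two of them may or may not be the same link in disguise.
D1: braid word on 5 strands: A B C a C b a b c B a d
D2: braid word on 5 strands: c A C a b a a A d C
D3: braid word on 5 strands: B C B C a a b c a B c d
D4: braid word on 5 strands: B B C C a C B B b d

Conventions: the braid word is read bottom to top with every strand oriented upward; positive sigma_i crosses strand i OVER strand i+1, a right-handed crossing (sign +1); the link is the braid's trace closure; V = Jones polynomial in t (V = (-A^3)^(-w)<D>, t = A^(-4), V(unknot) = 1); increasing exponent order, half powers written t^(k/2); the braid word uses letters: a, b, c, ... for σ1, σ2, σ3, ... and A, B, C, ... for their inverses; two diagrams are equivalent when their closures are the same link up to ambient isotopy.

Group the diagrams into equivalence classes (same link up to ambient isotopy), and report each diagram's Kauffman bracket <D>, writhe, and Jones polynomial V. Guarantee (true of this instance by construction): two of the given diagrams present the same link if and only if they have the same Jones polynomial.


grouping into links: {D1, D3} | {D2} | {D4}
V(D1) = -t^-3 + 2t^-2 - 2t^-1 + 3 - 2t + 2t^2 - t^3  (w +2, c 12, <D> = -A^-6 + 2A^-2 - 2A^2 + 3A^6 - 2A^10 + 2A^14 - A^18)
V(D2) = 1  [10 crossings, <D> = A^6, w = +2]
V(D3) = -t^-3 + 2t^-2 - 2t^-1 + 3 - 2t + 2t^2 - t^3  [12 crossings, <D> = -A^-6 + 2A^-2 - 2A^2 + 3A^6 - 2A^10 + 2A^14 - A^18, w = +2]
V(D4) = t^-8 - 2t^-7 + t^-6 - 2t^-5 + 2t^-4 + t^-2  (w -4, c 10, <D> = A^-4 + 2A^4 - 2A^8 + A^12 - 2A^16 + A^20)
why: comparing 4 Jones polynomials yields 3 groups


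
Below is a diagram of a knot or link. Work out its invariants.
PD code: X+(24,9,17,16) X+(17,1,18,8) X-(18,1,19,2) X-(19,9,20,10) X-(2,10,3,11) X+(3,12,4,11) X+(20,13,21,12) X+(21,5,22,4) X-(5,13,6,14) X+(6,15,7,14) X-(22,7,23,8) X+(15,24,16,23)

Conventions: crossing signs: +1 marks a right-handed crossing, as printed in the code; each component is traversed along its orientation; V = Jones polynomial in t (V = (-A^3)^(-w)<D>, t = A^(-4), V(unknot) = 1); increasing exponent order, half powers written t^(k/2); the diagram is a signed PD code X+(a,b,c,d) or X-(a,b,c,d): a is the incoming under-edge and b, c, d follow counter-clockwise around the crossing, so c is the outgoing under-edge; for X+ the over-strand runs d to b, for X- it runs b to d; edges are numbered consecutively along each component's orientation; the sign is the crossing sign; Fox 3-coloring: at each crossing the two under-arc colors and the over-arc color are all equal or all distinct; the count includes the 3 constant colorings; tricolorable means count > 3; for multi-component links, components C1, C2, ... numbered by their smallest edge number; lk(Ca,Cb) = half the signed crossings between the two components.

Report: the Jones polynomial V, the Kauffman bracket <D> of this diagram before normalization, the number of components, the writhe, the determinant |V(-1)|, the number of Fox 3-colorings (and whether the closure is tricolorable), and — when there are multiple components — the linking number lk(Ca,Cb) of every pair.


V(t) = 1 + t + t^2 + t^3
bracket: A^-6 + A^-2 + A^2 + A^6, w = +2
3 components, writhe +2, over 12 crossings
lk(C1,C2) = 0
linking number lk(C1,C3) = 0
lk(C2,C3): +1
det 0, colorings 9 of 3^12 — tricolorable
observation: the span of V is 3, within the link bound 12 + 3 - 1


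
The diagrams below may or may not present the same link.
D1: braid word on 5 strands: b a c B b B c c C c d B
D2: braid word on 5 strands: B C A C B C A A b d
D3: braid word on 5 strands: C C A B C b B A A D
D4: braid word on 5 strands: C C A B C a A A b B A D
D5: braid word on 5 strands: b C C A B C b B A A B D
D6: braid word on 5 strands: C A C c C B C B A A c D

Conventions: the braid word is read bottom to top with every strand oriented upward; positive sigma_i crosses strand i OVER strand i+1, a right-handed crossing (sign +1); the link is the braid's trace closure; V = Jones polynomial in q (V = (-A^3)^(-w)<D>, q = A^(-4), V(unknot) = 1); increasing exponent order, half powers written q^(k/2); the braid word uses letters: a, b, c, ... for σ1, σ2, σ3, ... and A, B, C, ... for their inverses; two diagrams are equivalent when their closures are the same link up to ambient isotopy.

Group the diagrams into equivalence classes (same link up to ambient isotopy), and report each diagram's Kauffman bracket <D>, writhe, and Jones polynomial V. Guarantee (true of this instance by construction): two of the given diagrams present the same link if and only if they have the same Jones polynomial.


equivalence classes: {D1} | {D2, D3, D4, D5, D6}
D1 (bracket -A^-4 + 1 + A^8; 12 crossings at w = +4): V = q + q^3 - q^4
V(D2) = q^-8 - 2q^-7 + q^-6 - 2q^-5 + 2q^-4 + q^-2  [10 crossings, <D> = A^-10 + 2A^-2 - 2A^2 + A^6 - 2A^10 + A^14, w = -6]
V(D3) = q^-8 - 2q^-7 + q^-6 - 2q^-5 + 2q^-4 + q^-2  (w -8, c 10, <D> = A^-16 + 2A^-8 - 2A^-4 + 1 - 2A^4 + A^8)
V(D4) = q^-8 - 2q^-7 + q^-6 - 2q^-5 + 2q^-4 + q^-2  [12 crossings, <D> = A^-16 + 2A^-8 - 2A^-4 + 1 - 2A^4 + A^8, w = -8]
D5 (bracket A^-16 + 2A^-8 - 2A^-4 + 1 - 2A^4 + A^8; 12 crossings at w = -8): V = q^-8 - 2q^-7 + q^-6 - 2q^-5 + 2q^-4 + q^-2
V(D6) = q^-8 - 2q^-7 + q^-6 - 2q^-5 + 2q^-4 + q^-2  (w -8, c 12, <D> = A^-16 + 2A^-8 - 2A^-4 + 1 - 2A^4 + A^8)
observation: comparing 6 Jones polynomials yields 2 groups


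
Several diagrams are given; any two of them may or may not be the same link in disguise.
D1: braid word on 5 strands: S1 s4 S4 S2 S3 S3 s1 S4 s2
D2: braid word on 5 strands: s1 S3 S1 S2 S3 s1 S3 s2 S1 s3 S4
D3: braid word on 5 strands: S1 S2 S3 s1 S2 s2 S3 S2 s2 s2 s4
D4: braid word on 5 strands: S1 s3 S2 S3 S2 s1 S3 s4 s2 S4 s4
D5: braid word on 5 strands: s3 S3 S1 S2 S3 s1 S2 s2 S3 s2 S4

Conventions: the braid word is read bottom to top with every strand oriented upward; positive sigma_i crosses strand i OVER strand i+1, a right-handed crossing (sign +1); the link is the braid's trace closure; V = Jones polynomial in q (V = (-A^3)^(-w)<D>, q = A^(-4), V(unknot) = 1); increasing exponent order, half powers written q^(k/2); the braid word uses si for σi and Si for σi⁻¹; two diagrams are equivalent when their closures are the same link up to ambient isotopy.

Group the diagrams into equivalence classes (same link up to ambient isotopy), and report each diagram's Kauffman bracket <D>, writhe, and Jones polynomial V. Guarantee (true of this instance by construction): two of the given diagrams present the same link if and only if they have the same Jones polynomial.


grouping into links: {D1, D2, D3, D4, D5}
V(D1) = -q^(-5/2) - q^(-1/2)  (w -3, c 9, <D> = A^-7 + A)
D2 (bracket A^-7 + A; 11 crossings at w = -3): V = -q^(-5/2) - q^(-1/2)
D3 (bracket A^-1 + A^7; 11 crossings at w = -1): V = -q^(-5/2) - q^(-1/2)
V(D4) = -q^(-5/2) - q^(-1/2)  [11 crossings, <D> = A^-1 + A^7, w = -1]
V(D5) = -q^(-5/2) - q^(-1/2)  [11 crossings, <D> = A^-7 + A, w = -3]
key observation: one V(q) for all 5 diagrams — one class (guaranteed)


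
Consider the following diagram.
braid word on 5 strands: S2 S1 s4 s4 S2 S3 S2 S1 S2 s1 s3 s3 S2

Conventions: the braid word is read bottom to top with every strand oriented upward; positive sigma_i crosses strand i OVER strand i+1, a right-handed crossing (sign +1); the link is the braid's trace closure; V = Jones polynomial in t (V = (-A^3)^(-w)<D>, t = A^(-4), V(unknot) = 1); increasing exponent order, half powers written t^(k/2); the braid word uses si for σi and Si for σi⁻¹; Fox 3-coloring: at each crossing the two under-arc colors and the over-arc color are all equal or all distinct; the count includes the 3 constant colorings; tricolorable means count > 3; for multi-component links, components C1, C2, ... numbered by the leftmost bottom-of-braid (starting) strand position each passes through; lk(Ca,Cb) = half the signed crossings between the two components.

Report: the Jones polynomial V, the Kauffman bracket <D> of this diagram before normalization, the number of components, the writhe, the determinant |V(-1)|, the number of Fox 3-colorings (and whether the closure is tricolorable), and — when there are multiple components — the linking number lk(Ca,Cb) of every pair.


Jones polynomial: V(t) = t^(-7/2) - t^(-5/2) + t^(-3/2) - 2t^(-1/2) - t^(3/2)
<D> = A^-15 + 2A^-7 - A^-3 + A - A^5; writhe -3
components 2, writhe -3 (13 crossings)
linking number lk(C1,C2) = +1
3-colorings: 9 of 3^13, det 6 — tricolorable
note: span 5 respects span(V) <= c + mu - 1 = 14 for this 2-component diagram


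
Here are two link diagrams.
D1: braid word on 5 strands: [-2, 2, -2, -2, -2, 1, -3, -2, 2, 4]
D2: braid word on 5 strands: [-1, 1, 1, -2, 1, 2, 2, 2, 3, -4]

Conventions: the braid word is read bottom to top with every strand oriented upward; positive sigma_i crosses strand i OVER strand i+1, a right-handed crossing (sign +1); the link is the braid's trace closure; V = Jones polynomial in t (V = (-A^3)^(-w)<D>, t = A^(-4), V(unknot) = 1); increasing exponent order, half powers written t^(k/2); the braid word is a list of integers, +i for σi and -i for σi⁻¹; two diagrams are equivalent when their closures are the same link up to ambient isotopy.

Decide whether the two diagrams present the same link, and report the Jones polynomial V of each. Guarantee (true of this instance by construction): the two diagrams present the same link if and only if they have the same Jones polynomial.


equivalent: no
D1 (bracket A^-2 + A^6 - A^10; 10 crossings at w = -2): V = -t^-4 + t^-3 + t^-1
V(D2) = t - t^2 + 2t^3 - t^4 + t^5 - t^6  [10 crossings, <D> = -A^-12 + A^-8 - A^-4 + 2 - A^4 + A^8, w = +4]
observation: 2 classes among 2 diagrams; unequal V(t) rules out equality


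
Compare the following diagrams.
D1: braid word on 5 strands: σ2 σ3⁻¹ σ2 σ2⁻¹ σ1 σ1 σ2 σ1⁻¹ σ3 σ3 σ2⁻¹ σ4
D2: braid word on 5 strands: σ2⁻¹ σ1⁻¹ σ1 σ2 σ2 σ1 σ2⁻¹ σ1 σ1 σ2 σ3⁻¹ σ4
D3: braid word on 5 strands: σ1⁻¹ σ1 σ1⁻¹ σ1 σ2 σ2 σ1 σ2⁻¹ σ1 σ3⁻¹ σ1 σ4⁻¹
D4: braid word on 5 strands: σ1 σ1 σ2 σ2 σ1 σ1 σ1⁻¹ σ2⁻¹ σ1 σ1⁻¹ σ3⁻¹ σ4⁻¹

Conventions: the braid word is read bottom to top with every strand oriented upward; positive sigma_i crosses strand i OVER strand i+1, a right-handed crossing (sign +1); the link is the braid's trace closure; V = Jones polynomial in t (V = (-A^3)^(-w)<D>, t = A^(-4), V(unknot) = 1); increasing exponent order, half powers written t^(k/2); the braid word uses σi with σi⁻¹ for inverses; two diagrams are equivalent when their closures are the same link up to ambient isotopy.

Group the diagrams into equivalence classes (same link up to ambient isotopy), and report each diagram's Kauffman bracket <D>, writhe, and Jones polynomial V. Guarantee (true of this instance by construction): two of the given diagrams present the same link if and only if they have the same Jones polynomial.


classes: {D1} | {D2, D3, D4}
V(D1) = 1  [12 crossings, <D> = A^12, w = +4]
V(D2) = t - t^2 + 2t^3 - t^4 + t^5 - t^6  (w +4, c 12, <D> = -A^-12 + A^-8 - A^-4 + 2 - A^4 + A^8)
D3 (bracket -A^-18 + A^-14 - A^-10 + 2A^-6 - A^-2 + A^2; 12 crossings at w = +2): V = t - t^2 + 2t^3 - t^4 + t^5 - t^6
V(D4) = t - t^2 + 2t^3 - t^4 + t^5 - t^6  (w +2, c 12, <D> = -A^-18 + A^-14 - A^-10 + 2A^-6 - A^-2 + A^2)
note: comparing 4 Jones polynomials yields 2 groups


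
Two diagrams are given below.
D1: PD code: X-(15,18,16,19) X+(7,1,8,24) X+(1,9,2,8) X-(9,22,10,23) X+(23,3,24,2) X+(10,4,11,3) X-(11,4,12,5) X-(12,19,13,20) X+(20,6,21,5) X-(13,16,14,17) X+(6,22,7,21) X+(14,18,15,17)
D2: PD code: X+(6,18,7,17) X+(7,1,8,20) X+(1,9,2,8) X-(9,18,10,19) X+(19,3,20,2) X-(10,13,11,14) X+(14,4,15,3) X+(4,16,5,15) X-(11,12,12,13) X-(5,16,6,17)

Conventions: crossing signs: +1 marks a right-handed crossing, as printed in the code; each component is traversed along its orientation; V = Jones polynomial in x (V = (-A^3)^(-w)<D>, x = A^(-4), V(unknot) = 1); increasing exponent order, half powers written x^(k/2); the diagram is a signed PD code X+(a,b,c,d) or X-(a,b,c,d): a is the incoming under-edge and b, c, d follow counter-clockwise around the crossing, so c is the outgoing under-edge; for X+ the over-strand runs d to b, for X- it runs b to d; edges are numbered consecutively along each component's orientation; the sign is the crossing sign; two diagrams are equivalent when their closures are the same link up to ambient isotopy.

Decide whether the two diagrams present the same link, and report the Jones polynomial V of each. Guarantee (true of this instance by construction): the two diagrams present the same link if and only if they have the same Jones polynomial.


equivalent: yes
V(D1) = x - x^2 + 2x^3 - x^4 + x^5 - x^6  (w +2, c 12, <D> = -A^-18 + A^-14 - A^-10 + 2A^-6 - A^-2 + A^2)
V(D2) = x - x^2 + 2x^3 - x^4 + x^5 - x^6  [10 crossings, <D> = -A^-18 + A^-14 - A^-10 + 2A^-6 - A^-2 + A^2, w = +2]
key observation: from 12 to 10 crossings by R-moves: one link, two diagrams


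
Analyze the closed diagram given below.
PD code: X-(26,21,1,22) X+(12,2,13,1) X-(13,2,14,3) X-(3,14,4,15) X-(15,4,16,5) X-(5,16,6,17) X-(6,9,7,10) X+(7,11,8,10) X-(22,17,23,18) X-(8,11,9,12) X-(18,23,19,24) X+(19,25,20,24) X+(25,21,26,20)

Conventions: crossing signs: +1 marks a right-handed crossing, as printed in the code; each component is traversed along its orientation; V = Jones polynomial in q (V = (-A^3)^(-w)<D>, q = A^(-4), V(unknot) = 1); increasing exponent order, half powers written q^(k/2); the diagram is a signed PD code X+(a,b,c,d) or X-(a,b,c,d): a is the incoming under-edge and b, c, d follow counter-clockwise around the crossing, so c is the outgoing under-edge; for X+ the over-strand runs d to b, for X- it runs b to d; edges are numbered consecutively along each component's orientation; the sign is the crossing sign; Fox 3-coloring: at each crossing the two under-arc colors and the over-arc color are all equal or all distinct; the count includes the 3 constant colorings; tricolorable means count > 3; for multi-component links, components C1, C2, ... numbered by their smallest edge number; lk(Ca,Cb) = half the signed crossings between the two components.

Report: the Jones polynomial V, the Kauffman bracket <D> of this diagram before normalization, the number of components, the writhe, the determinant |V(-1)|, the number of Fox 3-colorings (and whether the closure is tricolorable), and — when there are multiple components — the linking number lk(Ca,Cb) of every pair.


Jones polynomial: V(q) = -q^-4 + q^-3 + q^-1
<D> = -A^-11 - A^-3 + A; writhe -5
components 1, writhe -5 (13 crossings)
3-colorings: 9 of 3^13, det 3 — tricolorable
note: det 3 = |V(-1)|; divisible by 3, so tricolorable


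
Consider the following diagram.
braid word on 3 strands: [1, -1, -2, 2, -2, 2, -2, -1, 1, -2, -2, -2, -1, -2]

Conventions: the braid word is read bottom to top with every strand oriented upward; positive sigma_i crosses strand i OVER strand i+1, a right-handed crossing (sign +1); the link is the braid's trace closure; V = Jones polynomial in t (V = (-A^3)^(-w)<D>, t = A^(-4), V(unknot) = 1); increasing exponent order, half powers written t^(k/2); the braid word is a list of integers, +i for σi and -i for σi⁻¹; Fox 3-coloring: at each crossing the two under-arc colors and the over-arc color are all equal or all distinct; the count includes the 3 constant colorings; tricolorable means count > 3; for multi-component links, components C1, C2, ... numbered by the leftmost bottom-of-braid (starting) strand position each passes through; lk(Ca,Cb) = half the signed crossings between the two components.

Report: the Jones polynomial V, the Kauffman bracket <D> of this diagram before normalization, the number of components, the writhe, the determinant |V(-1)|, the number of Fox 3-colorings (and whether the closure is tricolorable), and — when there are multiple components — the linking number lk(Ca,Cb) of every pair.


V = -t^-7 + t^-6 - t^-5 + t^-4 + t^-2
<D> = A^-10 + A^-2 - A^2 + A^6 - A^10 (w = -6)
1 component over 14 crossings, w = -6
3 Fox colorings among 3^14, |V(-1)| = 5: not tricolorable
why: the span of V is 5, forcing >= 5 crossings in any diagram


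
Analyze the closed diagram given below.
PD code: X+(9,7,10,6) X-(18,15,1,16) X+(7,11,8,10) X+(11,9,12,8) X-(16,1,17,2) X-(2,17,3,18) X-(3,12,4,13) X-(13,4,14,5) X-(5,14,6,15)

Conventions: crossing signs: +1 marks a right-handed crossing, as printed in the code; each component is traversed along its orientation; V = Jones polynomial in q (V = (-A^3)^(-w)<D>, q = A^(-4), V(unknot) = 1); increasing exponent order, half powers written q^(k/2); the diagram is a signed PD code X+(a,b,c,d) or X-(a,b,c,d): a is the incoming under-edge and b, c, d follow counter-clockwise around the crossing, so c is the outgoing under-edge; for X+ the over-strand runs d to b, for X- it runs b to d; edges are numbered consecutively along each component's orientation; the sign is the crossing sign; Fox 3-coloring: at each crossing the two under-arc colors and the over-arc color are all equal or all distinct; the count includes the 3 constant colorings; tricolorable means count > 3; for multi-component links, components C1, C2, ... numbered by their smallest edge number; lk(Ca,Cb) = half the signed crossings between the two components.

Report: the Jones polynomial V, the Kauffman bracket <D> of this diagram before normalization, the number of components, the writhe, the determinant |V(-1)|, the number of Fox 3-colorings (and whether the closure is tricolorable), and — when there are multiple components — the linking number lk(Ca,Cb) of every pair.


V(q) = q^-7 - 2q^-6 + 2q^-5 - 5q^-4 + 5q^-3 - 3q^-2 + 5q^-1 - 2 + q - q^2
bracket: A^-17 - A^-13 + 2A^-9 - 5A^-5 + 3A^-1 - 5A^3 + 5A^7 - 2A^11 + 2A^15 - A^19, w = -3
1 component, writhe -3, over 9 crossings
det 27, colorings 81 of 3^9 — tricolorable
observation: w = -3 (over 9 crossings) is diagram-only; (-A^3)^(3) removes it from V


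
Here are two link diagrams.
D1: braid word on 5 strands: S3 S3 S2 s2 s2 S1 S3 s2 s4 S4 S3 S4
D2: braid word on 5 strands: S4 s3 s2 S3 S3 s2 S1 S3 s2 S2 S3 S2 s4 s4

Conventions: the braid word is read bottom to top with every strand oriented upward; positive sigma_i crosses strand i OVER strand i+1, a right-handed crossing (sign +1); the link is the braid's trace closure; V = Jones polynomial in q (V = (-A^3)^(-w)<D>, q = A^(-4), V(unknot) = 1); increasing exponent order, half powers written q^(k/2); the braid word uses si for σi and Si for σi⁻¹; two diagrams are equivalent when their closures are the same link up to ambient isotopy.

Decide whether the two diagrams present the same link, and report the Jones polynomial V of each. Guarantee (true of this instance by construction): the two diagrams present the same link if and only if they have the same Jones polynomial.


equivalent: yes
D1 (bracket A^-16 - A^-12 + 2A^-8 - 2A^-4 + 2 - 2A^4 + A^8; 12 crossings at w = -4): V = q^-5 - 2q^-4 + 2q^-3 - 2q^-2 + 2q^-1 - 1 + q
D2 (bracket A^-10 - A^-6 + 2A^-2 - 2A^2 + 2A^6 - 2A^10 + A^14; 14 crossings at w = -2): V = q^-5 - 2q^-4 + 2q^-3 - 2q^-2 + 2q^-1 - 1 + q
key observation: from 12 to 14 crossings by R-moves: one link, two diagrams


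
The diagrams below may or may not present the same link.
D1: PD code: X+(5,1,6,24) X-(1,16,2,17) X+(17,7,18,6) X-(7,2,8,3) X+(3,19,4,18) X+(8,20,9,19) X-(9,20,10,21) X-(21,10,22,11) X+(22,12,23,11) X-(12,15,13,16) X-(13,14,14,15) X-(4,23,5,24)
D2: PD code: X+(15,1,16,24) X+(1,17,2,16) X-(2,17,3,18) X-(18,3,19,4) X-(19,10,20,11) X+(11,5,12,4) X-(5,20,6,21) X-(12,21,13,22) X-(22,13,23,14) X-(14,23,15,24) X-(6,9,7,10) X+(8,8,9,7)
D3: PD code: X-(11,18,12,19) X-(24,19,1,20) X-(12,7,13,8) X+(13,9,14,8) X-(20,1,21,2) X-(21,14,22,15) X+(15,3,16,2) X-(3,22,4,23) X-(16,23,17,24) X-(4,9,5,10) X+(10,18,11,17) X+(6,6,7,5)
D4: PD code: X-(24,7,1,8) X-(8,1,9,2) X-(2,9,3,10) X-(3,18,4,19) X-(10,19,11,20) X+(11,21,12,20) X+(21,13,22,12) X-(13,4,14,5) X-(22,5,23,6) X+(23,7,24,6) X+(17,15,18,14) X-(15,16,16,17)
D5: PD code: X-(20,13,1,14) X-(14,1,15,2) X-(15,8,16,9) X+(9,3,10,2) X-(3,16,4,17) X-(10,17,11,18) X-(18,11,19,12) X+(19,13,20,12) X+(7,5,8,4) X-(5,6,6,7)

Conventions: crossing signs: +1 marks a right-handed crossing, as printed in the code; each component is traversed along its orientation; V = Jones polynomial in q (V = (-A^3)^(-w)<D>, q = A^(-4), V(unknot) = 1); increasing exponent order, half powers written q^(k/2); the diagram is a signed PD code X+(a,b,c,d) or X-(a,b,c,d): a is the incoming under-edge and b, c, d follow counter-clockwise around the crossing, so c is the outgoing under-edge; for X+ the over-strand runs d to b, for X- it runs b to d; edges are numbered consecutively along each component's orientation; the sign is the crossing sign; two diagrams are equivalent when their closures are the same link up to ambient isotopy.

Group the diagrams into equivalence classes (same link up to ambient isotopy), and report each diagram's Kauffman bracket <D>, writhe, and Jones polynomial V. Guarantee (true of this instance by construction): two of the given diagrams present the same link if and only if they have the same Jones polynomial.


classes: {D1} | {D2, D3, D4, D5}
V(D1) = q^-2 - q^-1 + 1 - q + q^2  [12 crossings, <D> = A^-14 - A^-10 + A^-6 - A^-2 + A^2, w = -2]
V(D2) = -q^-6 + q^-5 - q^-4 + 2q^-3 - q^-2 + q^-1  (w -4, c 12, <D> = A^-8 - A^-4 + 2 - A^4 + A^8 - A^12)
V(D3) = -q^-6 + q^-5 - q^-4 + 2q^-3 - q^-2 + q^-1  (w -4, c 12, <D> = A^-8 - A^-4 + 2 - A^4 + A^8 - A^12)
V(D4) = -q^-6 + q^-5 - q^-4 + 2q^-3 - q^-2 + q^-1  [12 crossings, <D> = A^-8 - A^-4 + 2 - A^4 + A^8 - A^12, w = -4]
V(D5) = -q^-6 + q^-5 - q^-4 + 2q^-3 - q^-2 + q^-1  (w -4, c 10, <D> = A^-8 - A^-4 + 2 - A^4 + A^8 - A^12)
note: comparing 5 Jones polynomials yields 2 groups


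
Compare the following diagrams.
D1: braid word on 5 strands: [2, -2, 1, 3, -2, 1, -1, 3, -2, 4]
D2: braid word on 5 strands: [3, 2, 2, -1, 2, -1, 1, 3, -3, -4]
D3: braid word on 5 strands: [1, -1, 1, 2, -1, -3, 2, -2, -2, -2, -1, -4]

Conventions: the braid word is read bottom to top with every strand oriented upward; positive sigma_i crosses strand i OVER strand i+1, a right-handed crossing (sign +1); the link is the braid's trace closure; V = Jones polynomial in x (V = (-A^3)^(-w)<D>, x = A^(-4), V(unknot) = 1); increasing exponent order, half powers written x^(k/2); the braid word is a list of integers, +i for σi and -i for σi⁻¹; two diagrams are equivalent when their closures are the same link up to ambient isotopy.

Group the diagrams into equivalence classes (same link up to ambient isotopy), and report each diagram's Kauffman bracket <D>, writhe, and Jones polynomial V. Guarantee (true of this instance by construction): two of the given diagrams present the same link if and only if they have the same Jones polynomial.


equivalence classes: {D1} | {D2} | {D3}
D1 (bracket A^-2 - A^2 + A^6 - A^10 + A^14; 10 crossings at w = +2): V = x^-2 - x^-1 + 1 - x + x^2
D2 (bracket -A^-10 + A^-6 + A^2; 10 crossings at w = +2): V = x + x^3 - x^4
V(D3) = 1  (w -4, c 12, <D> = A^-12)
observation: V(x) takes 3 values over 3 diagrams, fixing the grouping


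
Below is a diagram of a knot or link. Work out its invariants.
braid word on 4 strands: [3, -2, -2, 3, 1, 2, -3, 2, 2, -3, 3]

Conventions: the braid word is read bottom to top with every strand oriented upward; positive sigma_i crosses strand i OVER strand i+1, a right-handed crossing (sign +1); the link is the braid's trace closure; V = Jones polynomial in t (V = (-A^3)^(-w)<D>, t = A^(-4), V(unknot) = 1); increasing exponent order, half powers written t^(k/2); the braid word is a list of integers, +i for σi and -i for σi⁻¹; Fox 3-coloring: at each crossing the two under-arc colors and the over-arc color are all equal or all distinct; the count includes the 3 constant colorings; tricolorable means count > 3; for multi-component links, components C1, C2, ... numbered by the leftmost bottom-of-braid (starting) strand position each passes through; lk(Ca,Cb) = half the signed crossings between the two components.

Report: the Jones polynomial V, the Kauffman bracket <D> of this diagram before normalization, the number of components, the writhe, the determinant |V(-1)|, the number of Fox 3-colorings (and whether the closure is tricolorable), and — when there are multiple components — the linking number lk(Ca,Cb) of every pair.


Jones polynomial: V(t) = -t^-1 + 2 - t + 2t^2 - t^3 + t^4 - t^5
<D> = A^-11 - A^-7 + A^-3 - 2A + A^5 - 2A^9 + A^13; writhe +3
components 1, writhe +3 (11 crossings)
3-colorings: 9 of 3^11, det 9 — tricolorable
note: the span of V is 6, forcing >= 6 crossings in any diagram


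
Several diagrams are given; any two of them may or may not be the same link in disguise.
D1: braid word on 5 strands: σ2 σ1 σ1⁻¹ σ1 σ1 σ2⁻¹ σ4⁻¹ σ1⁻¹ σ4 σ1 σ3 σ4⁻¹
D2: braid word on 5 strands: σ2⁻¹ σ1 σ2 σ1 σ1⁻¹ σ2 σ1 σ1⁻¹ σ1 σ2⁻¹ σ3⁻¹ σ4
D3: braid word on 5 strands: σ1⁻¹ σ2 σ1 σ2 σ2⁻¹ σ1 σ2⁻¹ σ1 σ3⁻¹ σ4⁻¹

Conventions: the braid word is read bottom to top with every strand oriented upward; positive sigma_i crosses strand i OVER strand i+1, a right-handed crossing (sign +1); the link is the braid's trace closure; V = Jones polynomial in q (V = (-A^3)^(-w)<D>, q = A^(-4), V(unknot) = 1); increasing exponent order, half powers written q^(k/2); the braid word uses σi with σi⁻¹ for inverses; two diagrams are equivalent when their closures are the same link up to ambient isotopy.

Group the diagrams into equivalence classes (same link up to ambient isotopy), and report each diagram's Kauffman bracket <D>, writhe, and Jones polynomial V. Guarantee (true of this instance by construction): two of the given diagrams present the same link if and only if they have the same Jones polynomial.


grouping into links: {D1, D3} | {D2}
V(D1) = 1 + q + q^2 + q^3  (w +2, c 12, <D> = A^-6 + A^-2 + A^2 + A^6)
V(D2) = 2 + q^2 + q^4  (w +2, c 12, <D> = A^-10 + A^-2 + 2A^6)
D3 (bracket A^-12 + A^-8 + A^-4 + 1; 10 crossings at w = 0): V = 1 + q + q^2 + q^3
why: 2 classes among 3 diagrams; unequal V(q) rules out equality


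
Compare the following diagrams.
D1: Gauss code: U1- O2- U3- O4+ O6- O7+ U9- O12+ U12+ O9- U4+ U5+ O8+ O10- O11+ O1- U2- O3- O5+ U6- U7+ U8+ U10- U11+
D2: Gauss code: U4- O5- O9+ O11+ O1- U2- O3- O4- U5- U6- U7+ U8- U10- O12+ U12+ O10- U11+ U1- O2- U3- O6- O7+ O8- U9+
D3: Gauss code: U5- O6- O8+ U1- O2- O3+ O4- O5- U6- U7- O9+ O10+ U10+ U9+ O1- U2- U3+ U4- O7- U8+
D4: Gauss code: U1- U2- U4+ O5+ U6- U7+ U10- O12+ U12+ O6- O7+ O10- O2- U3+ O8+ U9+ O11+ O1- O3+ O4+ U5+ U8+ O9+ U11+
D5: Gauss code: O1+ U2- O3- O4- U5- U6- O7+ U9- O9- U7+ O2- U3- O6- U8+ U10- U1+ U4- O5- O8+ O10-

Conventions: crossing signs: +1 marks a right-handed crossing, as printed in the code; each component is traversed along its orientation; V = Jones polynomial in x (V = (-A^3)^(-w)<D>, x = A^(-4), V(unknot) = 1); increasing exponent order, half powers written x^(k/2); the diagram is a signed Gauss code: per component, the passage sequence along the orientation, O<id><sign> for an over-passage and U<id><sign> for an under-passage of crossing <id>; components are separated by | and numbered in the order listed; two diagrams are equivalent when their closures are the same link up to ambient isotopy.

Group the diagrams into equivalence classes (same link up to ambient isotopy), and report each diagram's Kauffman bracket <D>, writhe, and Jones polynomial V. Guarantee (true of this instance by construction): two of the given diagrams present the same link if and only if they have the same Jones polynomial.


equivalence classes: {D1} | {D2, D3, D5} | {D4}
D1 (bracket 1; 12 crossings at w = 0): V = 1
V(D2) = -x^-6 + x^-5 - x^-4 + 2x^-3 - x^-2 + x^-1  [12 crossings, <D> = A^-8 - A^-4 + 2 - A^4 + A^8 - A^12, w = -4]
V(D3) = -x^-6 + x^-5 - x^-4 + 2x^-3 - x^-2 + x^-1  [10 crossings, <D> = A^-2 - A^2 + 2A^6 - A^10 + A^14 - A^18, w = -2]
V(D4) = x - x^2 + 2x^3 - x^4 + x^5 - x^6  [12 crossings, <D> = -A^-12 + A^-8 - A^-4 + 2 - A^4 + A^8, w = +4]
V(D5) = -x^-6 + x^-5 - x^-4 + 2x^-3 - x^-2 + x^-1  (w -4, c 10, <D> = A^-8 - A^-4 + 2 - A^4 + A^8 - A^12)
key observation: V(x) takes 3 values over 5 diagrams, fixing the grouping


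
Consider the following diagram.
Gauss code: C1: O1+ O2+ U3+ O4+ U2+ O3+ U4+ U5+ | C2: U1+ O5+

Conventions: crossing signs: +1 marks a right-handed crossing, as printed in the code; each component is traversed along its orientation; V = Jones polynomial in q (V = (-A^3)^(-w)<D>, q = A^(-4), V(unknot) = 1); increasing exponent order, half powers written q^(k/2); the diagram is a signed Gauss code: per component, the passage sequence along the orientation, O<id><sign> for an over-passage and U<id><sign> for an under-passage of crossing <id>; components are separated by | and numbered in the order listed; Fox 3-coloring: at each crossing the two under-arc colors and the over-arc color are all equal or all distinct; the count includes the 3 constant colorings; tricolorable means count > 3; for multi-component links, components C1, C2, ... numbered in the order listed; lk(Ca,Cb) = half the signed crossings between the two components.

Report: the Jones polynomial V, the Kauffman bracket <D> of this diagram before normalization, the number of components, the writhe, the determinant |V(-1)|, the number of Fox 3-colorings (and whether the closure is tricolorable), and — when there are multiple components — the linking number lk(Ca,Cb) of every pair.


V = -q^(3/2) - 2q^(7/2) + q^(9/2) - q^(11/2) + q^(13/2)
<D> = -A^-11 + A^-7 - A^-3 + 2A + A^9 (w = +5)
2 components over 5 crossings, w = +5
lk(C1,C2): +1
9 Fox colorings among 3^5, |V(-1)| = 6: tricolorable
why: span 5 respects span(V) <= c + mu - 1 = 6 for this 2-component diagram


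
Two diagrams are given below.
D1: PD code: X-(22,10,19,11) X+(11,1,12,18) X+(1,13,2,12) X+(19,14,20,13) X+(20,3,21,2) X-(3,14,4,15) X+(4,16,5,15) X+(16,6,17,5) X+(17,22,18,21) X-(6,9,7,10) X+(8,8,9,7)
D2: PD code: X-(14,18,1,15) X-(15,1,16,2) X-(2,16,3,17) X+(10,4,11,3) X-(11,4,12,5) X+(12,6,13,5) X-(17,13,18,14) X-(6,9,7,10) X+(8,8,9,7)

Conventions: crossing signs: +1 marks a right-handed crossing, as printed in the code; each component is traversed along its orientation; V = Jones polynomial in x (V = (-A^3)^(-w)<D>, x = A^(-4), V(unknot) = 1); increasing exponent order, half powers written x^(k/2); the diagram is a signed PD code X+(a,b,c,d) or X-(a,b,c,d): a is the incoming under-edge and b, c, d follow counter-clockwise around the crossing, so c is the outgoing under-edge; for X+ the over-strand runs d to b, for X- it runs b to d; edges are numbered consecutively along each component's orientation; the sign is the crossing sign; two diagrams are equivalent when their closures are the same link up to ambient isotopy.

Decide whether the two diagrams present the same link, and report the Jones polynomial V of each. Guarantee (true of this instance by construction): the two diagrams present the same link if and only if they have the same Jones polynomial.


equivalent: no
D1 (bracket -A^-11 + A^-7 - A^-3 + 2A + A^9; 11 crossings at w = +5): V = -x^(3/2) - 2x^(7/2) + x^(9/2) - x^(11/2) + x^(13/2)
V(D2) = -x^(-11/2) + x^(-9/2) - x^(-7/2) - x^(-3/2)  (w -3, c 9, <D> = A^-3 + A^5 - A^9 + A^13)
key observation: 2 values of V(x) split the 2 diagrams


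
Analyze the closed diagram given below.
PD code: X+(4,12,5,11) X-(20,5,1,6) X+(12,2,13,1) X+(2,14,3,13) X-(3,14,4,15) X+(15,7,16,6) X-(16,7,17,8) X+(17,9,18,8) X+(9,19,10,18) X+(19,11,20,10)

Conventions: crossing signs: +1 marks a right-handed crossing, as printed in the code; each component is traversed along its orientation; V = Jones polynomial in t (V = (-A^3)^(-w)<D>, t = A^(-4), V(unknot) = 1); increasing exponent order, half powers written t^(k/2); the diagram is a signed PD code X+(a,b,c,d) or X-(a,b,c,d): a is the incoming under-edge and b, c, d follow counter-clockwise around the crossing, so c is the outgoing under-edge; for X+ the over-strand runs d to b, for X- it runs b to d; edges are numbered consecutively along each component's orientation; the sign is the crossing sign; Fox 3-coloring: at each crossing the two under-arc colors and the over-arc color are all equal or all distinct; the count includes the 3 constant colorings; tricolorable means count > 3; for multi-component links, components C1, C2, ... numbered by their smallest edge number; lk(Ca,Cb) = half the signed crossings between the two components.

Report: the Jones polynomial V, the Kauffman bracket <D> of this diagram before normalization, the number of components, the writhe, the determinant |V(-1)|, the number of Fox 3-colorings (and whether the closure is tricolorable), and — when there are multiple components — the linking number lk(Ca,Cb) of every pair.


V = t - t^2 + 2t^3 - t^4 + t^5 - t^6
<D> = -A^-12 + A^-8 - A^-4 + 2 - A^4 + A^8 (w = +4)
1 component over 10 crossings, w = +4
3 Fox colorings among 3^10, |V(-1)| = 7: not tricolorable
why: |V(-1)| = 7: so not tricolorable, since 3 does not divide 7


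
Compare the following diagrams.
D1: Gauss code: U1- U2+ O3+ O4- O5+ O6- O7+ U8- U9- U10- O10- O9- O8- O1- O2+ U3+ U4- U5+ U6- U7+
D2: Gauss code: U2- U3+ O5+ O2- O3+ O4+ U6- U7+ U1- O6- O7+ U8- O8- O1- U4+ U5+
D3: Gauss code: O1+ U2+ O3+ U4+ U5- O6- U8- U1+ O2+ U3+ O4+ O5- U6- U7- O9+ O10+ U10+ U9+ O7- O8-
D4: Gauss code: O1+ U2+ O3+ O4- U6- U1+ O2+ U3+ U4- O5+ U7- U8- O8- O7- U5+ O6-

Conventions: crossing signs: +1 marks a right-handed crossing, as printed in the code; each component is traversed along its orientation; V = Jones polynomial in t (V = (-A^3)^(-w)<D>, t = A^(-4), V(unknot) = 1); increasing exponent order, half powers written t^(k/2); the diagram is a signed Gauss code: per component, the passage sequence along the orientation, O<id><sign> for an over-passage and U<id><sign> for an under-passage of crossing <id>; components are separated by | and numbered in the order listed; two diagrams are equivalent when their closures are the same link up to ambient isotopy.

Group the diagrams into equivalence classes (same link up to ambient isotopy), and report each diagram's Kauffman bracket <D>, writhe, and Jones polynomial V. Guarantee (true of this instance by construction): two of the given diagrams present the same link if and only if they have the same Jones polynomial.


grouping into links: {D1, D2, D3, D4}
V(D1) = 1  (w -2, c 10, <D> = A^-6)
V(D2) = 1  (w 0, c 8, <D> = 1)
V(D3) = 1  [10 crossings, <D> = A^6, w = +2]
V(D4) = 1  [8 crossings, <D> = 1, w = 0]
why: one V(t) for all 4 diagrams — one class (guaranteed)


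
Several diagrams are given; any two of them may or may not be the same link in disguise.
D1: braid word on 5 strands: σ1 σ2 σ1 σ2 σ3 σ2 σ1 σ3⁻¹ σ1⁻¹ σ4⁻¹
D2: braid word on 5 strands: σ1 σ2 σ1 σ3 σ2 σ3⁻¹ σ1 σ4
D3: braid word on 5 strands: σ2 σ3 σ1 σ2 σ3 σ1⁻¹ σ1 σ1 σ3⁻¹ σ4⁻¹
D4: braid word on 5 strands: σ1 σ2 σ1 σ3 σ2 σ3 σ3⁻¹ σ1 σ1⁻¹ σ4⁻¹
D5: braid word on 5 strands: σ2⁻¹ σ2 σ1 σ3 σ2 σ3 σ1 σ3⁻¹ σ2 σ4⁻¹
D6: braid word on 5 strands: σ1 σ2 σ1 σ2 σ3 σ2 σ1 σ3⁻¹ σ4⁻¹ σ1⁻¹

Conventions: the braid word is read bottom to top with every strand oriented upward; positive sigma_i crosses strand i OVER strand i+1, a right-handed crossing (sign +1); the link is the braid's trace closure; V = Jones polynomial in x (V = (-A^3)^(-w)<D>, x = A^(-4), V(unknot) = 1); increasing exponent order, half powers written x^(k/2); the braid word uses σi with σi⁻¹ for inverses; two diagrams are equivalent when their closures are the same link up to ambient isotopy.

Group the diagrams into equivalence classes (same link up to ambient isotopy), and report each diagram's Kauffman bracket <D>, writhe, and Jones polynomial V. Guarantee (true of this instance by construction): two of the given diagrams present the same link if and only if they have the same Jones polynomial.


classes: {D1, D2, D3, D4, D5, D6}
V(D1) = x + x^3 - x^4  [10 crossings, <D> = -A^-4 + 1 + A^8, w = +4]
V(D2) = x + x^3 - x^4  (w +6, c 8, <D> = -A^2 + A^6 + A^14)
V(D3) = x + x^3 - x^4  [10 crossings, <D> = -A^-4 + 1 + A^8, w = +4]
V(D4) = x + x^3 - x^4  (w +4, c 10, <D> = -A^-4 + 1 + A^8)
D5 (bracket -A^-4 + 1 + A^8; 10 crossings at w = +4): V = x + x^3 - x^4
D6 (bracket -A^-4 + 1 + A^8; 10 crossings at w = +4): V = x + x^3 - x^4
note: one V(x) for all 6 diagrams — one class (guaranteed)
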